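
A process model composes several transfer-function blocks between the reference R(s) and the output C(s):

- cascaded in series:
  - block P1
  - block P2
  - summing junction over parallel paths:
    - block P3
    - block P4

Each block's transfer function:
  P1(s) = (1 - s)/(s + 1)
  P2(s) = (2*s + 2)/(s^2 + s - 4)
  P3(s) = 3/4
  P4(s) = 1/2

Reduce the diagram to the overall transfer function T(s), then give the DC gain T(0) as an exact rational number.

(1) add P3, P4 (parallel), giving 5/4
(2) reduce the series chain P1, P2, (P3+P4), giving (5 - 5*s)/(2*s^2 + 2*s - 8)
Evaluating the step-2 result (the overall T(s)) at s = 0 gives T(0) = 5/(-8) = -5/8.

Final answer: -5/8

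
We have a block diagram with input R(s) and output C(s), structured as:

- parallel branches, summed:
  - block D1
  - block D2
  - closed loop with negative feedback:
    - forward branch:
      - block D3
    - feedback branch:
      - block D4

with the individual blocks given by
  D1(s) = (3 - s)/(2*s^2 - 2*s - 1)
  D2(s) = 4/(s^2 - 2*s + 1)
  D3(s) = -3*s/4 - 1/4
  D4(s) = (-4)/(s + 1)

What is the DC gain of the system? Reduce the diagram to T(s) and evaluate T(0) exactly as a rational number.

[1] apply the feedback formula to D3, D4 = (-3*s^2 - 4*s - 1)/(16*s + 8)
[2] reduce the parallel group D1, D2, [D3/(1+D3*D4)] = (-6*s^6 + 10*s^5 - 9*s^4 + 186*s^3 - 138*s^2 - 132*s - 7)/(32*s^5 - 80*s^4 + 32*s^3 + 40*s^2 - 16*s - 8)
The step-2 result is T(s). Setting s = 0: T(0) = -7/(-8) = 7/8.

Therefore the answer is 7/8.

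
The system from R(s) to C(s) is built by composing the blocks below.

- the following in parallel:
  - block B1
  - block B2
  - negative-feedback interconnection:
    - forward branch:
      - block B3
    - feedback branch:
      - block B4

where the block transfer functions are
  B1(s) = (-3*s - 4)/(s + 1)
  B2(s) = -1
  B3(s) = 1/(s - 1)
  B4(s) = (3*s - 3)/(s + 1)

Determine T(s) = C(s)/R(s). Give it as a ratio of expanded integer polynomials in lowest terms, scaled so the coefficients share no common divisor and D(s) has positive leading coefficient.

The answer is (-4*s^3 - 16*s^2 + 3*s + 21)/(s^3 + 4*s^2 - s - 4).

Reasoning:
Step 1. feedback reduction of B3, B4 gives (s + 1)/(s^2 + 3*s - 4)
Step 2. sum the parallel branches B1, B2, [B3/(1+B3*B4)]: this yields T(s), and no further normalization is needed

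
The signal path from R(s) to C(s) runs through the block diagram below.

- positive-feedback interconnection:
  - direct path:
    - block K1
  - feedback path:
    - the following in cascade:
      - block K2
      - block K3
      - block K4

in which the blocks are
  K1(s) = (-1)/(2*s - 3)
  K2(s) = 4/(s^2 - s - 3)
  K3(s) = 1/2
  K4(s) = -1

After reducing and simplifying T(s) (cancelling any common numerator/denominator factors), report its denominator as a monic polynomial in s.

Reducing step by step:

Step 1: cascade K2, K3, K4 -> (-2)/(s^2 - s - 3)
Step 2: close the feedback loop around K1, (K2*K3*K4) -> (-s^2 + s + 3)/(2*s^3 - 5*s^2 - 3*s + 7)
That last expression is T(s), already simplified. Scaling its denominator by 1/2 (the reciprocal of the leading coefficient) yields the monic denominator.

Answer: s^3 - 5*s^2/2 - 3*s/2 + 7/2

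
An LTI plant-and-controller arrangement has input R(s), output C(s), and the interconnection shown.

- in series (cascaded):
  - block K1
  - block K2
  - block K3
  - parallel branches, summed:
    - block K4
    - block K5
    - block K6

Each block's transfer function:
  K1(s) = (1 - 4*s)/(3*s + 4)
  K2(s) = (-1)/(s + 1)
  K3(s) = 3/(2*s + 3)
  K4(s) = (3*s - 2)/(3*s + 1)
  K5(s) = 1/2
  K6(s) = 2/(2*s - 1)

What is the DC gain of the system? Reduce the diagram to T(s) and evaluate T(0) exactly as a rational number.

Step 1: reduce the parallel group K4, K5, K6 = (18*s^2 - 3*s + 7)/(12*s^2 - 2*s - 2)
Step 2: combine K1, K2, K3, (K4+K5+K6) in series = (216*s^3 - 90*s^2 + 93*s - 21)/(72*s^5 + 264*s^4 + 290*s^3 + 40*s^2 - 82*s - 24)
Step 2 gives the overall T(s). Then T(0) = -21/(-24) = 7/8.

Answer: 7/8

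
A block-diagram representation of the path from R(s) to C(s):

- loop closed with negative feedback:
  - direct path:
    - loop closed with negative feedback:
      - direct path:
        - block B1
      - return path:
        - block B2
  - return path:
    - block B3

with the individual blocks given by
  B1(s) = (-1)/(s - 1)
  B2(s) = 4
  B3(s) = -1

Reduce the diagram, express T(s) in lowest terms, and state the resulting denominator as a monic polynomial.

[1] feedback reduction of B1, B2: (-1)/(s - 5)
[2] collapse the loop ([B1/(1+B1*B2)] forward, B3 return): (-1)/(s - 4)
The result of step 2 is T(s) in lowest terms. Its denominator already has leading coefficient 1, so it is monic as it stands.

Final answer: s - 4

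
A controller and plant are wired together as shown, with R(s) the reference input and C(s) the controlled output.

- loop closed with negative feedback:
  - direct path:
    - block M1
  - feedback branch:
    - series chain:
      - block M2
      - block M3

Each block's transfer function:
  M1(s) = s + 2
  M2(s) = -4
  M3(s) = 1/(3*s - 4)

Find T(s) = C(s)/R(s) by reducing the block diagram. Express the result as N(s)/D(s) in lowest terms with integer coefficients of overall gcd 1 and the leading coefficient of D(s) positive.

1. series reduction of M2, M3 gives (-4)/(3*s - 4)
2. apply the feedback formula to M1, (M2*M3), giving the overall T(s)

Answer: (-3*s^2 - 2*s + 8)/(s + 12)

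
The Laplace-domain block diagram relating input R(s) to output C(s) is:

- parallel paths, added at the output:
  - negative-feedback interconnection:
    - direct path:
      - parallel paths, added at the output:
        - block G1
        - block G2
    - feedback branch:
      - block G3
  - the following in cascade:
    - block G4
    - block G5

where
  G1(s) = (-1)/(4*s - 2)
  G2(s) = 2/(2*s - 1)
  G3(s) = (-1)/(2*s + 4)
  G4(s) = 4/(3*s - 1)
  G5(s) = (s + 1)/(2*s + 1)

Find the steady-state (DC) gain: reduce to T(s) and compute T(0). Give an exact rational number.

The answer is -56/11.

Reasoning:
Step 1: sum the parallel branches G1, G2 -> 3/(4*s - 2)
Step 2: close the feedback loop around (G1+G2), G3 -> (6*s + 12)/(8*s^2 + 12*s - 11)
Step 3: series reduction of G4, G5 -> (4*s + 4)/(6*s^2 + s - 1)
Step 4: combine [(G1+G2)/(1+(G1+G2)*G3)], (G4*G5) in parallel -> (68*s^3 + 158*s^2 + 10*s - 56)/(48*s^4 + 80*s^3 - 62*s^2 - 23*s + 11)
DC gain: substitute s = 0 into T(s) from step 4: T(0) = -56/11.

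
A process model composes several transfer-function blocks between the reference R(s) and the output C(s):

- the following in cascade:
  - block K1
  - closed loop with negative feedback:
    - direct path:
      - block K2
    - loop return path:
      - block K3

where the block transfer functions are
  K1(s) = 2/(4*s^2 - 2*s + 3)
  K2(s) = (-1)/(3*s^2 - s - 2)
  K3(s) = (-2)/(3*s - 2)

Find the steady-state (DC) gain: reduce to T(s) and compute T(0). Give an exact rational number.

The answer is 2/9.

Reasoning:
(1) close the feedback loop around K2, K3: (2 - 3*s)/(9*s^3 - 9*s^2 - 4*s + 6)
(2) series reduction of K1, [K2/(1+K2*K3)]: (4 - 6*s)/(36*s^5 - 54*s^4 + 29*s^3 + 5*s^2 - 24*s + 18)
Evaluating the step-2 result (the overall T(s)) at s = 0 gives T(0) = 4/18 = 2/9.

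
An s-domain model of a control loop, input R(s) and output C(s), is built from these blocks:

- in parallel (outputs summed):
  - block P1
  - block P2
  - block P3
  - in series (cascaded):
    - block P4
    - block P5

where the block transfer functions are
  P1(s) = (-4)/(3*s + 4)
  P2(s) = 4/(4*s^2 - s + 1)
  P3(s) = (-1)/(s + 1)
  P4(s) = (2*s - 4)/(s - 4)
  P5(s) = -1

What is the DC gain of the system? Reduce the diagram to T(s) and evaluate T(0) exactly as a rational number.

(1) reduce the series chain P4, P5, giving (4 - 2*s)/(s - 4)
(2) sum the parallel branches P1, P2, P3, (P4*P5), giving (-24*s^5 - 30*s^4 + 175*s^3 + 123*s^2 - 104*s - 16)/(12*s^5 - 23*s^4 - 88*s^3 - 45*s^2 - 8*s - 16)
The step-2 result is T(s). Setting s = 0: T(0) = -16/(-16) = 1.

Final answer: 1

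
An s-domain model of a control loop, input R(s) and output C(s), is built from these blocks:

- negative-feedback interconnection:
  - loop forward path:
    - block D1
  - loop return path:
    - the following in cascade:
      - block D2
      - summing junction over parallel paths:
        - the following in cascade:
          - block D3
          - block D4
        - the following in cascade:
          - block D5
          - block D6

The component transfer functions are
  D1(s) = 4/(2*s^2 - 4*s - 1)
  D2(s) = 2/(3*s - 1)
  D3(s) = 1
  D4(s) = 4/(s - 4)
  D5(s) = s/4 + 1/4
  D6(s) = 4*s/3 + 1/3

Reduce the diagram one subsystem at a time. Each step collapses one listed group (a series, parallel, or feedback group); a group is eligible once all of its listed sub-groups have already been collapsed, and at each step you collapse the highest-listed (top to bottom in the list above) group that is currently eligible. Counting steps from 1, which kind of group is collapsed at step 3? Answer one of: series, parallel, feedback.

The answer is parallel.

Reasoning:
Step 1 - multiply D3, D4 (series)
Step 2 - combine D5, D6 in series
Step 3 - sum the parallel branches (D3*D4), (D5*D6)
Step 4 - cascade D2, ((D3*D4)+(D5*D6))
Step 5 - collapse the loop (D1 forward, (D2*((D3*D4)+(D5*D6))) return)
The group at step 3 is a parallel group.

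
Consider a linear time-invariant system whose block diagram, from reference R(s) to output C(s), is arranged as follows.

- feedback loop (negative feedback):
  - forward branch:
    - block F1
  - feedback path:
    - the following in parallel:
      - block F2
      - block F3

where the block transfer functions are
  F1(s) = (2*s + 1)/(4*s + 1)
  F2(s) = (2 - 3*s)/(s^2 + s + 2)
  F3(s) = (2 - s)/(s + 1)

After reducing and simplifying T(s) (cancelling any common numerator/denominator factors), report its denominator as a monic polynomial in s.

First reduce the diagram to T(s).

Step 1. parallel reduction of F2, F3, giving (-s^3 - 2*s^2 - s + 6)/(s^3 + 2*s^2 + 3*s + 2)
Step 2. close the feedback loop around F1, (F2+F3), giving (2*s^4 + 5*s^3 + 8*s^2 + 7*s + 2)/(2*s^4 + 4*s^3 + 10*s^2 + 22*s + 8)
Step 2 gives the fully reduced T(s), with no common factor left to cancel. The denominator's leading coefficient is 2, so divide each of its coefficients by 2 to get the monic form.

Answer: s^4 + 2*s^3 + 5*s^2 + 11*s + 4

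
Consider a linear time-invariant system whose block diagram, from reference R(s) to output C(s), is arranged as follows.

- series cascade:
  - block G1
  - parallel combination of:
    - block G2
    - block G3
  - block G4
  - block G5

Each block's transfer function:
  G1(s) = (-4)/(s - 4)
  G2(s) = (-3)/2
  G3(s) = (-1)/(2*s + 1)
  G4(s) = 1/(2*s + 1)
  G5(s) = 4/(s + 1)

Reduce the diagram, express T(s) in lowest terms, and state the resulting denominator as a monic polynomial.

Reducing step by step:

Step 1. reduce the parallel group G2, G3 = (-6*s - 5)/(4*s + 2)
Step 2. cascade G1, (G2+G3), G4, G5 = (48*s + 40)/(4*s^4 - 8*s^3 - 27*s^2 - 19*s - 4)
The result of step 2 is T(s) in lowest terms. Its denominator has leading coefficient 4; dividing the denominator through by 4 makes it monic.

Answer: s^4 - 2*s^3 - 27*s^2/4 - 19*s/4 - 1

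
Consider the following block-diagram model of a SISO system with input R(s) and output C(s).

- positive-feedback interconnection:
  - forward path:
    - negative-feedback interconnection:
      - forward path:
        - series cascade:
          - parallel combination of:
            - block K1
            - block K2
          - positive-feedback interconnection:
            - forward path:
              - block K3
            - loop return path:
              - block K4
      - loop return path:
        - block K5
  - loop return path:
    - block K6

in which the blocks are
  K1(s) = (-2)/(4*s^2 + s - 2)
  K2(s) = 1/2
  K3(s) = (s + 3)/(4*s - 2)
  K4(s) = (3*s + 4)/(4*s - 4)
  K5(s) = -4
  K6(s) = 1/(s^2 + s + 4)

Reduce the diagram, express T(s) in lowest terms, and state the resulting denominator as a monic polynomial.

Step 1. sum the parallel branches K1, K2 -> (4*s^2 + s - 6)/(8*s^2 + 2*s - 4)
Step 2. close the feedback loop around K3, K4 -> (4*s^2 + 8*s - 12)/(13*s^2 - 37*s - 4)
Step 3. multiply (K1+K2), [K3/(1-K3*K4)] (series) -> (8*s^4 + 18*s^3 - 32*s^2 - 30*s + 36)/(52*s^4 - 135*s^3 - 79*s^2 + 70*s + 8)
Step 4. reduce the feedback loop with forward ((K1+K2)*[K3/(1-K3*K4)]) and return K5 -> (8*s^4 + 18*s^3 - 32*s^2 - 30*s + 36)/(20*s^4 - 207*s^3 + 49*s^2 + 190*s - 136)
Step 5. collapse the loop ([((K1+K2)*[K3/(1-K3*K4)])/(1+((K1+K2)*[K3/(1-K3*K4)])*K5)] forward, K6 return) -> (8*s^6 + 26*s^5 + 18*s^4 + 10*s^3 - 122*s^2 - 84*s + 144)/(20*s^6 - 187*s^5 - 86*s^4 - 607*s^3 + 282*s^2 + 654*s - 580)
T(s) is the step-5 result (common factors already cancelled). Leading coefficient of the denominator: 20. Divide through by 20 for the monic polynomial.

Hence the answer: s^6 - 187*s^5/20 - 43*s^4/10 - 607*s^3/20 + 141*s^2/10 + 327*s/10 - 29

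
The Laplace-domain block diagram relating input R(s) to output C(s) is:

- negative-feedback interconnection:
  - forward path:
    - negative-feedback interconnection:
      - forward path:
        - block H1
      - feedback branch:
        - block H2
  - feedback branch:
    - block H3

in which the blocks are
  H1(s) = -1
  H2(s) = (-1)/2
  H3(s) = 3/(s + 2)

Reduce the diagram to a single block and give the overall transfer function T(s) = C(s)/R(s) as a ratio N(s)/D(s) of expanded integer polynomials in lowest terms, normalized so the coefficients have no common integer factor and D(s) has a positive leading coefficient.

First reduce the diagram to T(s).

Step 1 - collapse the loop (H1 forward, H2 return) -> (-2)/3
Step 2 - apply the feedback formula to [H1/(1+H1*H2)], H3; the result is T(s) itself (integer coefficients, no common factor, positive leading denominator coefficient)

Answer: (-2*s - 4)/(3*s)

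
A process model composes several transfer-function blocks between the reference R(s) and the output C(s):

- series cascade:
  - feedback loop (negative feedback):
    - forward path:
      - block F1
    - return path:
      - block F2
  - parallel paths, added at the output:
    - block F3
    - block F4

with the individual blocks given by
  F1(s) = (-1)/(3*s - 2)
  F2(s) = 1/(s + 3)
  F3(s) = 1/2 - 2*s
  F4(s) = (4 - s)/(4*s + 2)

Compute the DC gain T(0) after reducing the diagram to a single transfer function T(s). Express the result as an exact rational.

Answer: 15/14

Working:
1. close the feedback loop around F1, F2 = (-s - 3)/(3*s^2 + 7*s - 7)
2. parallel reduction of F3, F4 = (-8*s^2 - 3*s + 5)/(4*s + 2)
3. combine [F1/(1+F1*F2)], (F3+F4) in series = (8*s^3 + 27*s^2 + 4*s - 15)/(12*s^3 + 34*s^2 - 14*s - 14)
Step 3 gives the overall T(s). Then T(0) = -15/(-14) = 15/14.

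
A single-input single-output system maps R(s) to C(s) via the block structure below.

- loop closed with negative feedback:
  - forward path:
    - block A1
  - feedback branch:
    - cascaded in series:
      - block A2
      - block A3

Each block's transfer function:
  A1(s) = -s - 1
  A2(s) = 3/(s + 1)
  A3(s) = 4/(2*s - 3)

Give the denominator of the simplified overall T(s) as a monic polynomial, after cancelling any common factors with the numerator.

(1) series reduction of A2, A3: 12/(2*s^2 - s - 3)
(2) collapse the loop (A1 forward, (A2*A3) return): (-2*s^2 + s + 3)/(2*s - 15)
Step 2 gives the fully reduced T(s), with no common factor left to cancel. The denominator's leading coefficient is 2, so divide each of its coefficients by 2 to get the monic form.

Hence the answer: s - 15/2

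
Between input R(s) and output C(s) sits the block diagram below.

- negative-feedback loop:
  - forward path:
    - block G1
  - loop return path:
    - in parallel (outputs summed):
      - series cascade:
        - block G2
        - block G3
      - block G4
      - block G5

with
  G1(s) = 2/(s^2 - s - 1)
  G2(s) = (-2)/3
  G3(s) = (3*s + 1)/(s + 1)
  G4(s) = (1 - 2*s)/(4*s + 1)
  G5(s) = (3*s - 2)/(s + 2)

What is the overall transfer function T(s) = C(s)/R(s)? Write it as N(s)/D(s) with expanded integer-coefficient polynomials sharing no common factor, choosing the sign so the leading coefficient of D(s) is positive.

[1] combine G2, G3 in series: (-6*s - 2)/(3*s + 3)
[2] parallel reduction of (G2*G3), G4, G5: (6*s^3 - 56*s^2 - 54*s - 4)/(12*s^3 + 39*s^2 + 33*s + 6)
[3] close the feedback loop around G1, ((G2*G3)+G4+G5); the result is T(s) itself (integer coefficients, no common factor, positive leading denominator coefficient)

Final answer: (24*s^3 + 78*s^2 + 66*s + 12)/(12*s^5 + 27*s^4 - 6*s^3 - 178*s^2 - 147*s - 14)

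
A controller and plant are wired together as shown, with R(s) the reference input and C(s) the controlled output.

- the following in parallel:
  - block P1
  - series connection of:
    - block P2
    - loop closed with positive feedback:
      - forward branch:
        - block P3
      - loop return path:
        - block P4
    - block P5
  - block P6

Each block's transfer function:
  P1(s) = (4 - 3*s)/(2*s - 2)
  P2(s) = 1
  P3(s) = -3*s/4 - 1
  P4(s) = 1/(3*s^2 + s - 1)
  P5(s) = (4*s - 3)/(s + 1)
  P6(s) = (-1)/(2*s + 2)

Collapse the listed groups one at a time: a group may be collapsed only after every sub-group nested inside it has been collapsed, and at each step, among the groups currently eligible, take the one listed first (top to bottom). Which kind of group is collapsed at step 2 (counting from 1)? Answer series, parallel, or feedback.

(1) feedback reduction of P3, P4
(2) reduce the series chain P2, [P3/(1-P3*P4)], P5
(3) reduce the parallel group P1, (P2*[P3/(1-P3*P4)]*P5), P6
So the answer for step 2 is series.

Hence the answer: series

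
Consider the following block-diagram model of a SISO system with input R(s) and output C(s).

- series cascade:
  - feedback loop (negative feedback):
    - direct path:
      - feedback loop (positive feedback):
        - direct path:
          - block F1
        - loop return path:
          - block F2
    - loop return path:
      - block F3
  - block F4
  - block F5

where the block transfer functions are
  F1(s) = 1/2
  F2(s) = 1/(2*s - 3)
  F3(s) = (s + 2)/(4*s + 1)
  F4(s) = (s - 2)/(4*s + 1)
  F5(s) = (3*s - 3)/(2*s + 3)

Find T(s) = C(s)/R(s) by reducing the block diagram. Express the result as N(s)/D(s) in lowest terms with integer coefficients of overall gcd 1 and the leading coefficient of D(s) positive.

Answer: (6*s^3 - 27*s^2 + 39*s - 18)/(36*s^3 + 8*s^2 - 95*s - 39)

Working:
(1) collapse the loop (F1 forward, F2 return): (2*s - 3)/(4*s - 7)
(2) close the feedback loop around [F1/(1-F1*F2)], F3: (8*s^2 - 10*s - 3)/(18*s^2 - 23*s - 13)
(3) cascade [[F1/(1-F1*F2)]/(1+[F1/(1-F1*F2)]*F3)], F4, F5: this yields T(s), and no further normalization is needed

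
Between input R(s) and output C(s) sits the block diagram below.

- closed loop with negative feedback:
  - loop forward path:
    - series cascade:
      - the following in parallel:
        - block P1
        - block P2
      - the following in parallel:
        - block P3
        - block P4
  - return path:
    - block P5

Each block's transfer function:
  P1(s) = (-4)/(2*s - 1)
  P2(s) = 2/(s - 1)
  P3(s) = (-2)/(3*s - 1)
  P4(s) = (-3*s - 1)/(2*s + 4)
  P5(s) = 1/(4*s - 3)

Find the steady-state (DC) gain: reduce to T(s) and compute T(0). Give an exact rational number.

Reducing step by step:

1. combine P1, P2 in parallel gives 2/(2*s^2 - 3*s + 1)
2. parallel reduction of P3, P4 gives (-9*s^2 - 4*s - 7)/(6*s^2 + 10*s - 4)
3. cascade (P1+P2), (P3+P4) gives (-9*s^2 - 4*s - 7)/(6*s^4 + s^3 - 16*s^2 + 11*s - 2)
4. close the feedback loop around ((P1+P2)*(P3+P4)), P5 gives (-36*s^3 + 11*s^2 - 16*s + 21)/(24*s^5 - 14*s^4 - 67*s^3 + 83*s^2 - 45*s - 1)
The step-4 result is T(s). Setting s = 0: T(0) = 21/(-1) = -21.

Answer: -21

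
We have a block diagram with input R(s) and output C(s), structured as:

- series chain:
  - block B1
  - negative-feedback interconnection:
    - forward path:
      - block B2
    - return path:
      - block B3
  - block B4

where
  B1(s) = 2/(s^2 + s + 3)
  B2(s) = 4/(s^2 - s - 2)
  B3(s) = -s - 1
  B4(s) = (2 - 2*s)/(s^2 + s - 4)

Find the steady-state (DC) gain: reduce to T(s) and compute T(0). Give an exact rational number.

Reducing step by step:

[1] feedback reduction of B2, B3 gives 4/(s^2 - 5*s - 6)
[2] reduce the series chain B1, [B2/(1+B2*B3)], B4 gives (16 - 16*s)/(s^6 - 3*s^5 - 16*s^4 - 13*s^3 - 7*s^2 + 66*s + 72)
DC gain: substitute s = 0 into T(s) from step 2: T(0) = 16/72 = 2/9.

Answer: 2/9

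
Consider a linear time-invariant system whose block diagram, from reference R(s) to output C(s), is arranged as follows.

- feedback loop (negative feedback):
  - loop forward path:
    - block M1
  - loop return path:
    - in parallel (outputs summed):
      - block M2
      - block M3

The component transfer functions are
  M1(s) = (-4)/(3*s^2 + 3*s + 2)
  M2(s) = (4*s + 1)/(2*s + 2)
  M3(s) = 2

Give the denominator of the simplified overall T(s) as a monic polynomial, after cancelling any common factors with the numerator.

1. parallel reduction of M2, M3 gives (8*s + 5)/(2*s + 2)
2. close the feedback loop around M1, (M2+M3) gives (-4*s - 4)/(3*s^3 + 6*s^2 - 11*s - 8)
T(s) is the step-2 result (common factors already cancelled). Leading coefficient of the denominator: 3. Divide through by 3 for the monic polynomial.

Answer: s^3 + 2*s^2 - 11*s/3 - 8/3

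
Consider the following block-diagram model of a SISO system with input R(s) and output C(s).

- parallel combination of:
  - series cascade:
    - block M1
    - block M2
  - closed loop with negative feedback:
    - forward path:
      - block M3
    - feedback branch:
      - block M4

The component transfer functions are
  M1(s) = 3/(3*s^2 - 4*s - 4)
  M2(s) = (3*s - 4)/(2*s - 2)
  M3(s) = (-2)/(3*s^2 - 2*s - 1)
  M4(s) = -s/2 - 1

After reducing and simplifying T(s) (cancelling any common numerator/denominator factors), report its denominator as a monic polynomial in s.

Step 1. combine M1, M2 in series; result (9*s - 12)/(6*s^3 - 14*s^2 + 8)
Step 2. feedback reduction of M3, M4; result (-2)/(3*s^2 - s + 1)
Step 3. combine (M1*M2), [M3/(1+M3*M4)] in parallel; result (15*s^3 - 17*s^2 + 21*s - 28)/(18*s^5 - 48*s^4 + 20*s^3 + 10*s^2 - 8*s + 8)
No further cancellation is possible in the step-3 result, so that is T(s). Its denominator becomes monic after dividing by the leading coefficient 18.

Hence the answer: s^5 - 8*s^4/3 + 10*s^3/9 + 5*s^2/9 - 4*s/9 + 4/9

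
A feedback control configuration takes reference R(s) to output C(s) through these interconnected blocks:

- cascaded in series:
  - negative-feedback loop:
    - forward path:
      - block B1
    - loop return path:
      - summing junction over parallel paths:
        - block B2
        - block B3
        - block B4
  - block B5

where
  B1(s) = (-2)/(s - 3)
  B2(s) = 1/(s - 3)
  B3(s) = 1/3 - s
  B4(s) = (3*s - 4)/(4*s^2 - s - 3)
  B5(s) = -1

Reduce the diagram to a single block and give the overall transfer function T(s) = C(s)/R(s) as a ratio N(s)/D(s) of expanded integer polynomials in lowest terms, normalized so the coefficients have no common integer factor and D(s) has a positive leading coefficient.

Step 1 - combine B2, B3, B4 in parallel: (-12*s^4 + 43*s^3 + 8*s^2 - 69*s + 36)/(12*s^3 - 39*s^2 + 27)
Step 2 - reduce the feedback loop with forward B1 and return (B2+B3+B4): (-24*s^3 + 78*s^2 - 54)/(36*s^4 - 161*s^3 + 101*s^2 + 165*s - 153)
Step 3 - series reduction of [B1/(1+B1*(B2+B3+B4))], B5 - this is the overall T(s), already in the required normalized form

Final answer: (24*s^3 - 78*s^2 + 54)/(36*s^4 - 161*s^3 + 101*s^2 + 165*s - 153)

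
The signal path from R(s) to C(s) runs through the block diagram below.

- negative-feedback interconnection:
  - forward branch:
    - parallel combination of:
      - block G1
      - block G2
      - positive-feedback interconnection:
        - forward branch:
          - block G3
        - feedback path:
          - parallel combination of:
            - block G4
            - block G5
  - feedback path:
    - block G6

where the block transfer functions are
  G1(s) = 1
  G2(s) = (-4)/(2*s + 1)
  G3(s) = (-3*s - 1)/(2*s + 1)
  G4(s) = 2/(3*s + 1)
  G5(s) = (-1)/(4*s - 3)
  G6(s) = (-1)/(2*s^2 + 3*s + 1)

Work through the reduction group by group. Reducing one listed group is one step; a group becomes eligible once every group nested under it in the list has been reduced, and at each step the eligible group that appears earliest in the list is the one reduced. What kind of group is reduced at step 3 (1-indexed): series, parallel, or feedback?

1. parallel reduction of G4, G5
2. apply the feedback formula to G3, (G4+G5)
3. parallel reduction of G1, G2, [G3/(1-G3*(G4+G5))]
4. close the feedback loop around (G1+G2+[G3/(1-G3*(G4+G5))]), G6
Step 3 collapses a parallel group.

Therefore the answer is parallel.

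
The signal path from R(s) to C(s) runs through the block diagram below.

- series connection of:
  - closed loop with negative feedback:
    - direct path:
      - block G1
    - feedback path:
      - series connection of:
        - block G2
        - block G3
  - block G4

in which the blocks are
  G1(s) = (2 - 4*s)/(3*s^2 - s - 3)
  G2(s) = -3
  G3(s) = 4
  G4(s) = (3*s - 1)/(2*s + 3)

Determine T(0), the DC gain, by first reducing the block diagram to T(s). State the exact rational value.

(1) multiply G2, G3 (series); result -12
(2) close the feedback loop around G1, (G2*G3); result (2 - 4*s)/(3*s^2 + 47*s - 27)
(3) combine [G1/(1+G1*(G2*G3))], G4 in series; result (-12*s^2 + 10*s - 2)/(6*s^3 + 103*s^2 + 87*s - 81)
Step 3 gives the overall T(s). Then T(0) = -2/(-81) = 2/81.

Final answer: 2/81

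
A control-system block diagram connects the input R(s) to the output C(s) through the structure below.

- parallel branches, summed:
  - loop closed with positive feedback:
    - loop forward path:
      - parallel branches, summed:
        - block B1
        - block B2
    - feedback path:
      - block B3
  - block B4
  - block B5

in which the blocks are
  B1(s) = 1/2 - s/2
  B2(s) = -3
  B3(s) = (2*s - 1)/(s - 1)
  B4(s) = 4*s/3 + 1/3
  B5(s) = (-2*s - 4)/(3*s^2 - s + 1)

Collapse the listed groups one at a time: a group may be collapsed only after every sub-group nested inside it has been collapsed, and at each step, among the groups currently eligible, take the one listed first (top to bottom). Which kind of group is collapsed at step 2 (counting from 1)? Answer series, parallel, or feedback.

Reducing step by step:

Step 1 - sum the parallel branches B1, B2
Step 2 - reduce the feedback loop with forward (B1+B2) and return B3
Step 3 - combine [(B1+B2)/(1-(B1+B2)*B3)], B4, B5 in parallel
At step 2 the group reduced is feedback.

Answer: feedback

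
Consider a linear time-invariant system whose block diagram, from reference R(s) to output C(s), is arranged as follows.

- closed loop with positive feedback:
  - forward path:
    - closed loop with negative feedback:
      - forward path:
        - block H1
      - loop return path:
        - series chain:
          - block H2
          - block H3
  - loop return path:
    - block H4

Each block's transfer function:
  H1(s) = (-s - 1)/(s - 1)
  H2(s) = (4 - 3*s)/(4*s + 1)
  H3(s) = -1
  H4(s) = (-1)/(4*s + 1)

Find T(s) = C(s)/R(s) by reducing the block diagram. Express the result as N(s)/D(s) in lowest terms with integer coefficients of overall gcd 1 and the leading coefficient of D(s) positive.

(1) cascade H2, H3: (3*s - 4)/(4*s + 1)
(2) apply the feedback formula to H1, (H2*H3): (-4*s^2 - 5*s - 1)/(s^2 - 2*s + 3)
(3) collapse the loop ([H1/(1+H1*(H2*H3))] forward, H4 return), giving the overall T(s)

Hence the answer: (-4*s^2 - 5*s - 1)/(s^2 - 3*s + 2)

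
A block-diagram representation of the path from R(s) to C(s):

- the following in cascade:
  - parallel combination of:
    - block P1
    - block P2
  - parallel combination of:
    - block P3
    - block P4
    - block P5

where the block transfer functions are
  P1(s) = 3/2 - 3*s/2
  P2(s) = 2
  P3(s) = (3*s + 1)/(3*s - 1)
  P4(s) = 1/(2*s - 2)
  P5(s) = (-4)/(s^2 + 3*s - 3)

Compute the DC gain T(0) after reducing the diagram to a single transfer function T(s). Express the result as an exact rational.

(1) parallel reduction of P1, P2 = 7/2 - 3*s/2
(2) sum the parallel branches P3, P4, P5 = (6*s^4 + 17*s^3 - 48*s^2 + 26*s + 1)/(6*s^4 + 10*s^3 - 40*s^2 + 30*s - 6)
(3) cascade (P1+P2), (P3+P4+P5) = (-18*s^5 - 9*s^4 + 263*s^3 - 414*s^2 + 179*s + 7)/(12*s^4 + 20*s^3 - 80*s^2 + 60*s - 12)
Step 3 gives the overall T(s). Then T(0) = 7/(-12) = -7/12.

Hence the answer: -7/12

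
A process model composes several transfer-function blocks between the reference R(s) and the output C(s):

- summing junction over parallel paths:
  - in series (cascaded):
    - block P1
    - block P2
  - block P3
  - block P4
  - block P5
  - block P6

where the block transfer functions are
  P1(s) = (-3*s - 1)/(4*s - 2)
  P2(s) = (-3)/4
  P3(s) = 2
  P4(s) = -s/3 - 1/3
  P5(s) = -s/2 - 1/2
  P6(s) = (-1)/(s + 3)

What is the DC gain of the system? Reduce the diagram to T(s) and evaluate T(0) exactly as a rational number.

[1] cascade P1, P2 = (9*s + 3)/(16*s - 8)
[2] reduce the parallel group (P1*P2), P3, P4, P5, P6 = (-40*s^3 - 17*s^2 + 242*s - 33)/(48*s^2 + 120*s - 72)
Step 2 gives the overall T(s). Then T(0) = -33/(-72) = 11/24.

Therefore the answer is 11/24.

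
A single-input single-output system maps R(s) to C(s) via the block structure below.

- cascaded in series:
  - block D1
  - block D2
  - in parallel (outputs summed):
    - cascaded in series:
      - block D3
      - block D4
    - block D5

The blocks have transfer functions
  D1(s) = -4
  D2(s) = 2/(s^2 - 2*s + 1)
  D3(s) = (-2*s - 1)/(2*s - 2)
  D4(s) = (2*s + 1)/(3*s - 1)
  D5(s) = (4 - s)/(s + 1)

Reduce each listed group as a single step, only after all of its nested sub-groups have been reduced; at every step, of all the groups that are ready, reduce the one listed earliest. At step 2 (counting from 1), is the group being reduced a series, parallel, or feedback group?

Step 1: reduce the series chain D3, D4
Step 2: combine (D3*D4), D5 in parallel
Step 3: combine D1, D2, ((D3*D4)+D5) in series
At step 2 the group reduced is parallel.

Final answer: parallel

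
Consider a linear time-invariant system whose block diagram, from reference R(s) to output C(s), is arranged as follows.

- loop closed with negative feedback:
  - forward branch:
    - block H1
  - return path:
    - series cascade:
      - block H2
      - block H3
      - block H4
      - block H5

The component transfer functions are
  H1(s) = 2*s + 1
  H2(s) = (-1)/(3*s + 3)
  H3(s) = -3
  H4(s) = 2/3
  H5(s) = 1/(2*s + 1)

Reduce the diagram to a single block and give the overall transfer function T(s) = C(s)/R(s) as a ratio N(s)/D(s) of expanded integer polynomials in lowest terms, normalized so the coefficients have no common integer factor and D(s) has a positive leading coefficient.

(1) cascade H2, H3, H4, H5: 2/(6*s^2 + 9*s + 3)
(2) apply the feedback formula to H1, (H2*H3*H4*H5), which is the overall transfer function T(s) = C(s)/R(s) in lowest terms

Answer: (6*s^2 + 9*s + 3)/(3*s + 5)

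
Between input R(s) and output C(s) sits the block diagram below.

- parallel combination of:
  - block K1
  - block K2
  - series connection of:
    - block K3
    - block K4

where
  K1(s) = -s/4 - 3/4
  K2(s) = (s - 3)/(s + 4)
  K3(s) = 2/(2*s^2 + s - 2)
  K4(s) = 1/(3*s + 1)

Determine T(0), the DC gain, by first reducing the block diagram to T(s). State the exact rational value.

First reduce the diagram to T(s).

Step 1 - cascade K3, K4: 2/(6*s^3 + 5*s^2 - 5*s - 2)
Step 2 - sum the parallel branches K1, K2, (K3*K4): (-6*s^5 - 23*s^4 - 154*s^3 - 103*s^2 + 134*s + 80)/(24*s^4 + 116*s^3 + 60*s^2 - 88*s - 32)
Step 2 gives the overall T(s). Then T(0) = 80/(-32) = -5/2.

Answer: -5/2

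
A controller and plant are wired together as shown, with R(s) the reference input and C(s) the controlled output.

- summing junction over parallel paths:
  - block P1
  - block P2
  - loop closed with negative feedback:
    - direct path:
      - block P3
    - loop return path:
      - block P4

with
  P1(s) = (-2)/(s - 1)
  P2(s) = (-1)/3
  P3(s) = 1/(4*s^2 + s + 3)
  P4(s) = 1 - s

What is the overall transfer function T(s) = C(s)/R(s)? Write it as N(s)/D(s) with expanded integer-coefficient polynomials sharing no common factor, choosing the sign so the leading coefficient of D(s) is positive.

Step 1: reduce the feedback loop with forward P3 and return P4: 1/(4*s^2 + 4)
Step 2: reduce the parallel group P1, P2, [P3/(1+P3*P4)], which is the overall transfer function T(s) = C(s)/R(s) in lowest terms

Answer: (-4*s^3 - 20*s^2 - s - 23)/(12*s^3 - 12*s^2 + 12*s - 12)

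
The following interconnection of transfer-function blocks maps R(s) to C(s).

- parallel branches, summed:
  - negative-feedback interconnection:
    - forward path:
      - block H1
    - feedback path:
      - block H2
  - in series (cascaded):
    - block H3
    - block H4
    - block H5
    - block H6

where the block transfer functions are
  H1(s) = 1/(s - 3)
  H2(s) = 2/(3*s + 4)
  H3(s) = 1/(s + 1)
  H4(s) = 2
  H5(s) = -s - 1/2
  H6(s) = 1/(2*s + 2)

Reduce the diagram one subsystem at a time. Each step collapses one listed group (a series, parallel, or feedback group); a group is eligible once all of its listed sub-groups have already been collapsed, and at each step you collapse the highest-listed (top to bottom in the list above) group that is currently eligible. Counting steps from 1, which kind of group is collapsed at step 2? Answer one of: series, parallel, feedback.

Reducing step by step:

1. collapse the loop (H1 forward, H2 return)
2. series reduction of H3, H4, H5, H6
3. reduce the parallel group [H1/(1+H1*H2)], (H3*H4*H5*H6)
Step 2: series.

Answer: series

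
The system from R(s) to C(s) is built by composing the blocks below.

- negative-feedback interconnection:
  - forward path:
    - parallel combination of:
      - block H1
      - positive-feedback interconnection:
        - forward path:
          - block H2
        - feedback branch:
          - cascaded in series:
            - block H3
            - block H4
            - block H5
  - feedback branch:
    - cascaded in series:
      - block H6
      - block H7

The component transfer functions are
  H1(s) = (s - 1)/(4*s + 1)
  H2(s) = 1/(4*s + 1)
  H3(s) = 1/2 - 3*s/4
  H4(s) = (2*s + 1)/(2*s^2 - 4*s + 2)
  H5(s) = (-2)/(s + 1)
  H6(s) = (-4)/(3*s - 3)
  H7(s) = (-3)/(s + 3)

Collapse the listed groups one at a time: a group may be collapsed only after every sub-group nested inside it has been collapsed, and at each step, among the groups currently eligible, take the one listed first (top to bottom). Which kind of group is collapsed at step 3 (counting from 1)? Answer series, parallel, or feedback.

The answer is parallel.

Reasoning:
(1) multiply H3, H4, H5 (series)
(2) reduce the feedback loop with forward H2 and return (H3*H4*H5)
(3) add H1, [H2/(1-H2*(H3*H4*H5))] (parallel)
(4) reduce the series chain H6, H7
(5) apply the feedback formula to (H1+[H2/(1-H2*(H3*H4*H5))]), (H6*H7)
Step 3 collapses a parallel group.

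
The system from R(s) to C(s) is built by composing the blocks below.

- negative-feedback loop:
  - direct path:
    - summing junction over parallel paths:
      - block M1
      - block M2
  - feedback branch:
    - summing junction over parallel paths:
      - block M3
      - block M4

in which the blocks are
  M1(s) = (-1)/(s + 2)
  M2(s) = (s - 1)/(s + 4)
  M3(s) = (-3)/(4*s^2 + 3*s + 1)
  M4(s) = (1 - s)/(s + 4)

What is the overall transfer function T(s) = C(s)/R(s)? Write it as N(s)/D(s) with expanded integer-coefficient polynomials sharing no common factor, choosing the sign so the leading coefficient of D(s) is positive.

First reduce the diagram to T(s).

(1) sum the parallel branches M1, M2: (s^2 - 6)/(s^2 + 6*s + 8)
(2) reduce the parallel group M3, M4: (-4*s^3 + s^2 - s - 11)/(4*s^3 + 19*s^2 + 13*s + 4)
(3) apply the feedback formula to (M1+M2), (M3+M4); the result is T(s) itself (integer coefficients, no common factor, positive leading denominator coefficient)

Answer: (4*s^5 + 19*s^4 - 11*s^3 - 110*s^2 - 78*s - 24)/(44*s^4 + 182*s^3 + 217*s^2 + 134*s + 98)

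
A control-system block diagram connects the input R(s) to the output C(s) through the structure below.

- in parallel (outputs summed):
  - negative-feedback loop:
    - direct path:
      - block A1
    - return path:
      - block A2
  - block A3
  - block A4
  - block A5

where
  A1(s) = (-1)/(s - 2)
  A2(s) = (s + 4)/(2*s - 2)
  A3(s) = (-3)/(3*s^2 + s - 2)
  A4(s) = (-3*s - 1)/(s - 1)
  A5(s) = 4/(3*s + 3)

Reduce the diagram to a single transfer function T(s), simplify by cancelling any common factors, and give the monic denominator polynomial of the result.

1. apply the feedback formula to A1, A2 gives (2 - 2*s)/(2*s^2 - 7*s)
2. combine [A1/(1+A1*A2)], A3, A4, A5 in parallel gives (-54*s^5 + 159*s^4 + 44*s^3 + 150*s^2 - 191*s + 12)/(18*s^5 - 75*s^4 + 24*s^3 + 75*s^2 - 42*s)
That last expression is T(s), already simplified. Scaling its denominator by 1/18 (the reciprocal of the leading coefficient) yields the monic denominator.

Answer: s^5 - 25*s^4/6 + 4*s^3/3 + 25*s^2/6 - 7*s/3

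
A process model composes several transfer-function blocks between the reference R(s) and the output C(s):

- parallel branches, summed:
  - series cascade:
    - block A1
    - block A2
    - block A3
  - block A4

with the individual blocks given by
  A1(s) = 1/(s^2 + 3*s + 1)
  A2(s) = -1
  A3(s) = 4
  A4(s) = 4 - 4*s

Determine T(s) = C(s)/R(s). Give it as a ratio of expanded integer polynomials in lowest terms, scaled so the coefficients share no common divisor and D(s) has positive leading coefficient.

Step 1. cascade A1, A2, A3: (-4)/(s^2 + 3*s + 1)
Step 2. combine (A1*A2*A3), A4 in parallel: this yields T(s), and no further normalization is needed

Hence the answer: (-4*s^3 - 8*s^2 + 8*s)/(s^2 + 3*s + 1)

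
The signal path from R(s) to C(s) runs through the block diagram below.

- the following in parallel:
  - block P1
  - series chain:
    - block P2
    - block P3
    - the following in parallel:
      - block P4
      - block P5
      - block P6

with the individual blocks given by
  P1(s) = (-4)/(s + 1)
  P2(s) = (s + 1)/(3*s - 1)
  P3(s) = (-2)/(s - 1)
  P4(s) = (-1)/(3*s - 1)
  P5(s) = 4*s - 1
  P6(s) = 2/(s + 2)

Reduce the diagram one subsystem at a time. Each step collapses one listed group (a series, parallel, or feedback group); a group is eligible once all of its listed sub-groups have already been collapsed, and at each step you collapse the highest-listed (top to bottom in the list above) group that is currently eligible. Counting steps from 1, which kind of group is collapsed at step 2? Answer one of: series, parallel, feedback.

Answer: series

Working:
(1) sum the parallel branches P4, P5, P6
(2) cascade P2, P3, (P4+P5+P6)
(3) reduce the parallel group P1, (P2*P3*(P4+P5+P6))
The group at step 2 is a series group.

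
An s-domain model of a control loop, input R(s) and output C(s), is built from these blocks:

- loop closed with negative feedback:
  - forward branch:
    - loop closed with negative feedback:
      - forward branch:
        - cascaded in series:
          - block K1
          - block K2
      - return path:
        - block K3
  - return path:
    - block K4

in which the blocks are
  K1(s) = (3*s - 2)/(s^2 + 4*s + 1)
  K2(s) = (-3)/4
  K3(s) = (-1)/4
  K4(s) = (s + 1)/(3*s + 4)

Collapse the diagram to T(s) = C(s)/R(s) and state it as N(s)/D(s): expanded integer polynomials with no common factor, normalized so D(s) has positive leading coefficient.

Reducing step by step:

(1) combine K1, K2 in series -> (6 - 9*s)/(4*s^2 + 16*s + 4)
(2) apply the feedback formula to (K1*K2), K3 -> (24 - 36*s)/(16*s^2 + 73*s + 10)
(3) reduce the feedback loop with forward [(K1*K2)/(1+(K1*K2)*K3)] and return K4; the result is T(s) itself (integer coefficients, no common factor, positive leading denominator coefficient)

Answer: (-108*s^2 - 72*s + 96)/(48*s^3 + 247*s^2 + 310*s + 64)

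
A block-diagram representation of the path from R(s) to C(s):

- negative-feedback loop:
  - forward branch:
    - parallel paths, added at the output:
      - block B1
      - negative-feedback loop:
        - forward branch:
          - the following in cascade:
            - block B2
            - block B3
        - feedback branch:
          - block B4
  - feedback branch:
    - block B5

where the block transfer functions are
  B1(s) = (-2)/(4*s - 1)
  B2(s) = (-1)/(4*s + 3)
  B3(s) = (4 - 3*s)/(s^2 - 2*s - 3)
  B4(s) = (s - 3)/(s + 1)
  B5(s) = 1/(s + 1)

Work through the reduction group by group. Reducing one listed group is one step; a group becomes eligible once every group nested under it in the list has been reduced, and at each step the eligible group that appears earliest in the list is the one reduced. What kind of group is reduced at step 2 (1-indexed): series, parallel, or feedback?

Step 1 - multiply B2, B3 (series)
Step 2 - apply the feedback formula to (B2*B3), B4
Step 3 - reduce the parallel group B1, [(B2*B3)/(1+(B2*B3)*B4)]
Step 4 - apply the feedback formula to (B1+[(B2*B3)/(1+(B2*B3)*B4)]), B5
Step 2: feedback.

Hence the answer: feedback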